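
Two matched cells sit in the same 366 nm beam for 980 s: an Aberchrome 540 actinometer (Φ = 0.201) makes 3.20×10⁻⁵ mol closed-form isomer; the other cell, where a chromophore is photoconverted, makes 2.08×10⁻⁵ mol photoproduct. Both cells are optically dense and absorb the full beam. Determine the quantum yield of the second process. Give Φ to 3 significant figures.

Photons absorbed by the actinometer: 3.20×10⁻⁵ / 0.201 = 1.592×10⁻⁴ mol.
Φ(unknown) = 2.08×10⁻⁵ / 1.592×10⁻⁴ = 0.131.

Φ = 0.131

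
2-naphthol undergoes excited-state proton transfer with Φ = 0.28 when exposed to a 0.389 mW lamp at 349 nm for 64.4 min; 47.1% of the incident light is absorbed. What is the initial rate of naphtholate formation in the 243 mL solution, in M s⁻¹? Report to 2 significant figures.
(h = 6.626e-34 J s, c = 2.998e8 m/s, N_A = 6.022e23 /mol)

Photon energy at 349 nm: hc/λ = (6.626e-34)(2.998e8)/(349e-9) = 5.692e-19 J.
Energy delivered: (0.389 mW)(3864 s) = 1.503 J.
Photons incident: 1.503 / 5.692e-19 = 2.641e18, i.e. 2.641e18/6.022e23 = 4.386e-6 mol.
Photons absorbed: 0.471 × 4.386e-6 = 2.066e-6 mol.
Product formed: 0.28 × 2.066e-6 = 5.785e-7 mol.
Rate: 5.785e-7 mol / (3864 s × 0.243 L) = 6.2e-10 M s⁻¹.

6.2e-10 M s⁻¹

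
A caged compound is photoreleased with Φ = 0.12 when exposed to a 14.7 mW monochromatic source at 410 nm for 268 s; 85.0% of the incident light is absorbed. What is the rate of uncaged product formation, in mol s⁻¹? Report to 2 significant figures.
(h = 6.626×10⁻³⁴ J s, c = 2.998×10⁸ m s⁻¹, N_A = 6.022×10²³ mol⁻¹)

Photon energy at 410 nm: hc/λ = (6.626×10⁻³⁴)(2.998×10⁸)/(410×10⁻⁹) = 4.845×10⁻¹⁹ J.
Energy delivered: (14.7 mW)(268 s) = 3.940 J.
Photons incident: 3.940 / 4.845×10⁻¹⁹ = 8.132×10¹⁸, i.e. 8.132×10¹⁸/6.022×10²³ = 1.350×10⁻⁵ mol.
Photons absorbed: 0.850 × 1.350×10⁻⁵ = 1.148×10⁻⁵ mol.
Product formed: 0.12 × 1.148×10⁻⁵ = 1.378×10⁻⁶ mol.
Rate: 1.378×10⁻⁶ / 268 s = 5.1×10⁻⁹ mol s⁻¹.

5.1×10⁻⁹ mol s⁻¹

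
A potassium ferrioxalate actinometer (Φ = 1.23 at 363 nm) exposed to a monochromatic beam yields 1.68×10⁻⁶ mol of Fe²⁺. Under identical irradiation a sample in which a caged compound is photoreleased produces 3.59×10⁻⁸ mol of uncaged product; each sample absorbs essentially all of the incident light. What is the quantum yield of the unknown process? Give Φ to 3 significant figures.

Φ = 0.0263

Photons absorbed by the actinometer: 1.68×10⁻⁶ / 1.23 = 1.366×10⁻⁶ mol.
Φ(unknown) = 3.59×10⁻⁸ / 1.366×10⁻⁶ = 0.0263.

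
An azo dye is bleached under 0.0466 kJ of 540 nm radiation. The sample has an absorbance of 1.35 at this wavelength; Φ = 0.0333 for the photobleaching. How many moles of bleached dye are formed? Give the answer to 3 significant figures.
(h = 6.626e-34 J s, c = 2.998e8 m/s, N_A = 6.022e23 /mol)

6.69e-6 mol

Photon energy at 540 nm: hc/λ = (6.626e-34)(2.998e8)/(540e-9) = 3.679e-19 J.
Incident energy: 0.0466 kJ = 46.6 J.
Photons incident: 46.6 / 3.679e-19 = 1.267e20, i.e. 1.267e20/6.022e23 = 2.104e-4 mol.
Fraction absorbed: 1 − 10^(−1.35) = 0.9553.
Photons absorbed: 0.9553 × 2.104e-4 = 2.010e-4 mol.
Product: Φ × n_abs = 0.0333 × 2.010e-4 = 6.693e-6 mol.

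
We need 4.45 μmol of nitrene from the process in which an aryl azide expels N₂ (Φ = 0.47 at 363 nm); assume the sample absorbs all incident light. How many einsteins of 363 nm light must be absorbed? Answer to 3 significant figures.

9.47e-6 einstein

Product: 4.45 μmol = 4.45e-6 mol.
Photons that must be absorbed: 4.45e-6 / 0.47 = 9.468e-6 mol.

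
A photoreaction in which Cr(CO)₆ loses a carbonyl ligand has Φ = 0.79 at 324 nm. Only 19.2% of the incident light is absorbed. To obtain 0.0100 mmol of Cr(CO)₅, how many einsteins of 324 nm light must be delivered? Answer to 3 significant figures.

6.59×10⁻⁵ einstein

Product: 0.0100 mmol = 1.00×10⁻⁵ mol.
Photons that must be absorbed: 1.00×10⁻⁵ / 0.79 = 1.266×10⁻⁵ mol.
Incident photons needed: 1.266×10⁻⁵ / 0.192 = 6.594×10⁻⁵ mol.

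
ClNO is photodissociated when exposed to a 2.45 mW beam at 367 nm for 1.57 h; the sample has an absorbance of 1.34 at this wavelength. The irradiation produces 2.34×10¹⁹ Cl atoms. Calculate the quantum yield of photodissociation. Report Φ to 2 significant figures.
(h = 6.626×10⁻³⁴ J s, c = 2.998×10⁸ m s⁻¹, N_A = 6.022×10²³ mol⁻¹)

Φ = 0.96

Product: 2.34×10¹⁹ / 6.022×10²³ = 3.886×10⁻⁵ mol.
Photon energy at 367 nm: hc/λ = (6.626×10⁻³⁴)(2.998×10⁸)/(367×10⁻⁹) = 5.413×10⁻¹⁹ J.
Energy delivered: (2.45 mW)(5652 s) = 13.85 J.
Photons incident: 13.85 / 5.413×10⁻¹⁹ = 2.559×10¹⁹, i.e. 2.559×10¹⁹/6.022×10²³ = 4.249×10⁻⁵ mol.
Fraction absorbed: 1 − 10^(−1.34) = 0.9543.
Photons absorbed: 0.9543 × 4.249×10⁻⁵ = 4.055×10⁻⁵ mol.
Φ = 3.886×10⁻⁵ mol / 4.055×10⁻⁵ mol photons = 0.96.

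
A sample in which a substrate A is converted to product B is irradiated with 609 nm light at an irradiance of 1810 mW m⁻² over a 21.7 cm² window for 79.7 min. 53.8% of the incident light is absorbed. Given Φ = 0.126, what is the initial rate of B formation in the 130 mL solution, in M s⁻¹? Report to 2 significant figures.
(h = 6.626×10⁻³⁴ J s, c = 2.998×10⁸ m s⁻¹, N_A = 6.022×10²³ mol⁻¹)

Photon energy at 609 nm: hc/λ = (6.626×10⁻³⁴)(2.998×10⁸)/(609×10⁻⁹) = 3.262×10⁻¹⁹ J.
Energy delivered: (1810 mW m⁻²)(21.7×10⁻⁴ m²)(4782 s) = 18.78 J.
Photons incident: 18.78 / 3.262×10⁻¹⁹ = 5.757×10¹⁹, i.e. 5.757×10¹⁹/6.022×10²³ = 9.560×10⁻⁵ mol.
Photons absorbed: 0.538 × 9.560×10⁻⁵ = 5.143×10⁻⁵ mol.
Product formed: 0.126 × 5.143×10⁻⁵ = 6.480×10⁻⁶ mol.
Rate: 6.480×10⁻⁶ mol / (4782 s × 0.13 L) = 1.0×10⁻⁸ M s⁻¹.

1.0×10⁻⁸ M s⁻¹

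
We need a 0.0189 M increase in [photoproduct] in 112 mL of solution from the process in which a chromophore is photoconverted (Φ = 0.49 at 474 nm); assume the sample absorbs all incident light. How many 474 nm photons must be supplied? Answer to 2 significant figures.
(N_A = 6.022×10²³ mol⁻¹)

2.6×10²¹ photons

Product: (0.0189 M)(0.112 L) = 0.002117 mol.
Photons that must be absorbed: 0.002117 / 0.49 = 0.004320 mol.
Photon count: 0.004320 × 6.022×10²³ = 2.6×10²¹.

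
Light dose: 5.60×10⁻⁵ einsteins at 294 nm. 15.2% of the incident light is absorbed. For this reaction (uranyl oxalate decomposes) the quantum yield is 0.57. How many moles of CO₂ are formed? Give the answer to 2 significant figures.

Photons absorbed: 0.152 × 5.60×10⁻⁵ = 8.512×10⁻⁶ mol.
Product: Φ × n_abs = 0.57 × 8.512×10⁻⁶ = 4.852×10⁻⁶ mol.

4.9×10⁻⁶ mol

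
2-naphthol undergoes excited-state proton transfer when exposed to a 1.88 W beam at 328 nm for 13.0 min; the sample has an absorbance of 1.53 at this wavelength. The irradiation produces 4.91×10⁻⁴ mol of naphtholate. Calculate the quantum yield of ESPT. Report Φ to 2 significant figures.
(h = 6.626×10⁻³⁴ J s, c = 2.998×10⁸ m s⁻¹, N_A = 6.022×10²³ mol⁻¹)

Φ = 0.13

Photon energy at 328 nm: hc/λ = (6.626×10⁻³⁴)(2.998×10⁸)/(328×10⁻⁹) = 6.056×10⁻¹⁹ J.
Energy delivered: (1.88 W)(780 s) = 1466 J.
Photons incident: 1466 / 6.056×10⁻¹⁹ = 2.421×10²¹, i.e. 2.421×10²¹/6.022×10²³ = 0.004020 mol.
Fraction absorbed: 1 − 10^(−1.53) = 0.9705.
Photons absorbed: 0.9705 × 0.004020 = 0.003901 mol.
Φ = 4.91×10⁻⁴ mol / 0.003901 mol photons = 0.13.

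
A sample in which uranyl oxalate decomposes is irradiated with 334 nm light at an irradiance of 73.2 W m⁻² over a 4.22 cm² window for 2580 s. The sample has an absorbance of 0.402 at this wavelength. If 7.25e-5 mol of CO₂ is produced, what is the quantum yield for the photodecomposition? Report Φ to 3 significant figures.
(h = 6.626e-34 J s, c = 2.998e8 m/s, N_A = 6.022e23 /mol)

Φ = 0.540

Photon energy at 334 nm: hc/λ = (6.626e-34)(2.998e8)/(334e-9) = 5.948e-19 J.
Energy delivered: (73.2 W m⁻²)(4.22e-4 m²)(2580 s) = 79.70 J.
Photons incident: 79.70 / 5.948e-19 = 1.340e20, i.e. 1.340e20/6.022e23 = 2.225e-4 mol.
Fraction absorbed: 1 − 10^(−0.402) = 0.6037.
Photons absorbed: 0.6037 × 2.225e-4 = 1.343e-4 mol.
Φ = 7.25e-5 mol / 1.343e-4 mol photons = 0.540.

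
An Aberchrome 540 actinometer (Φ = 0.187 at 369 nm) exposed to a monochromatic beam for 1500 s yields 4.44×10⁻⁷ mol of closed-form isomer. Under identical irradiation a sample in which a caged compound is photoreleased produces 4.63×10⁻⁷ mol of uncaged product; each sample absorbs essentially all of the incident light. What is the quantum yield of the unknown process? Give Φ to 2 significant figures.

Photons absorbed by the actinometer: 4.44×10⁻⁷ / 0.187 = 2.374×10⁻⁶ mol.
Φ(unknown) = 4.63×10⁻⁷ / 2.374×10⁻⁶ = 0.20.

Φ = 0.20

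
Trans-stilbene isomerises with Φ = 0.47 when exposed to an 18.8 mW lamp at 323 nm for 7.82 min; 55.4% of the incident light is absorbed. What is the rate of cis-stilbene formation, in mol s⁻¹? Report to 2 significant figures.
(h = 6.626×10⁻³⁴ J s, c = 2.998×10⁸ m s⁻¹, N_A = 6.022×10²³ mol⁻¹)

1.3×10⁻⁸ mol s⁻¹

Photon energy at 323 nm: hc/λ = (6.626×10⁻³⁴)(2.998×10⁸)/(323×10⁻⁹) = 6.150×10⁻¹⁹ J.
Energy delivered: (18.8 mW)(469.2 s) = 8.821 J.
Photons incident: 8.821 / 6.150×10⁻¹⁹ = 1.434×10¹⁹, i.e. 1.434×10¹⁹/6.022×10²³ = 2.381×10⁻⁵ mol.
Photons absorbed: 0.554 × 2.381×10⁻⁵ = 1.319×10⁻⁵ mol.
Product formed: 0.47 × 1.319×10⁻⁵ = 6.199×10⁻⁶ mol.
Rate: 6.199×10⁻⁶ / 469.2 s = 1.3×10⁻⁸ mol s⁻¹.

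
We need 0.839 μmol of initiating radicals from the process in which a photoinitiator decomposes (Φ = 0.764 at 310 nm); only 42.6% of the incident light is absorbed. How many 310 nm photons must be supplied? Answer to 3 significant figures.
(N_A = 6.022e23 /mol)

Product: 0.839 μmol = 8.39e-7 mol.
Photons that must be absorbed: 8.39e-7 / 0.764 = 1.098e-6 mol.
Incident photons needed: 1.098e-6 / 0.426 = 2.577e-6 mol.
Photon count: 2.577e-6 × 6.022e23 = 1.55e18.

1.55e18 photons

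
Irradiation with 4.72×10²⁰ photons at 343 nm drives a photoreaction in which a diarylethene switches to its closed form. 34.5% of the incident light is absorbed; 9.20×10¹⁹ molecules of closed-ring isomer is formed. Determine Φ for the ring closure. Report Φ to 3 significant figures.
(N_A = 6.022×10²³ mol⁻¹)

Product: 9.20×10¹⁹ / 6.022×10²³ = 1.528×10⁻⁴ mol.
Moles of photons: 4.72×10²⁰ / 6.022×10²³ = 7.838×10⁻⁴ mol.
Photons absorbed: 0.345 × 7.838×10⁻⁴ = 2.704×10⁻⁴ mol.
Φ = 1.528×10⁻⁴ mol / 2.704×10⁻⁴ mol photons = 0.565.

Φ = 0.565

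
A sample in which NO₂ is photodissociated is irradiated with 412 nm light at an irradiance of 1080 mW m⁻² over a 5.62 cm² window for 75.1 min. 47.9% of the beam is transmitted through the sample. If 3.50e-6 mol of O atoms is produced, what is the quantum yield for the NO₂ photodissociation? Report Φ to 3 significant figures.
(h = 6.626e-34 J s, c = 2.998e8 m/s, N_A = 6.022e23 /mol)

Photon energy at 412 nm: hc/λ = (6.626e-34)(2.998e8)/(412e-9) = 4.822e-19 J.
Energy delivered: (1080 mW m⁻²)(5.62e-4 m²)(4506 s) = 2.735 J.
Photons incident: 2.735 / 4.822e-19 = 5.672e18, i.e. 5.672e18/6.022e23 = 9.419e-6 mol.
Fraction absorbed: 1 − 47.9/100 = 0.5210.
Photons absorbed: 0.5210 × 9.419e-6 = 4.907e-6 mol.
Φ = 3.50e-6 mol / 4.907e-6 mol photons = 0.713.

Φ = 0.713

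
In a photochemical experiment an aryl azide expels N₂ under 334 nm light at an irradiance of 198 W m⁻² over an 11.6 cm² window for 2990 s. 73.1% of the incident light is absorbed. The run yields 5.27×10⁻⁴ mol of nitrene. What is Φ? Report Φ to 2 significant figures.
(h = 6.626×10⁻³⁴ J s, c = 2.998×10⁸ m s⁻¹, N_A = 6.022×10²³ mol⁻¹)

Φ = 0.38

Photon energy at 334 nm: hc/λ = (6.626×10⁻³⁴)(2.998×10⁸)/(334×10⁻⁹) = 5.948×10⁻¹⁹ J.
Energy delivered: (198 W m⁻²)(11.6×10⁻⁴ m²)(2990 s) = 686.7 J.
Photons incident: 686.7 / 5.948×10⁻¹⁹ = 1.155×10²¹, i.e. 1.155×10²¹/6.022×10²³ = 0.001918 mol.
Photons absorbed: 0.731 × 0.001918 = 0.001402 mol.
Φ = 5.27×10⁻⁴ mol / 0.001402 mol photons = 0.38.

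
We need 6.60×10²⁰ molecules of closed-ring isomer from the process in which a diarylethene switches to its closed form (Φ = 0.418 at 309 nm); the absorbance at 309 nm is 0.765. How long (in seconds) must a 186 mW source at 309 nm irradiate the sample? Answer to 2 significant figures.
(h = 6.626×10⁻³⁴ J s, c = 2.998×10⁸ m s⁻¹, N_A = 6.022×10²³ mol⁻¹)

Product: 6.60×10²⁰ / 6.022×10²³ = 0.001096 mol.
Photons that must be absorbed: 0.001096 / 0.418 = 0.002622 mol.
Fraction absorbed: 1 − 10^(−0.765) = 0.8282.
Incident photons needed: 0.002622 / 0.8282 = 0.003166 mol.
Photon energy: hc/λ = 6.429×10⁻¹⁹ J; per mole, 3.872×10⁵ J mol⁻¹.
Energy required: 0.003166 × 3.872×10⁵ = 1226 J.
Time: 1226 J / 0.186 W = 6600 s.

t ≈ 6600 s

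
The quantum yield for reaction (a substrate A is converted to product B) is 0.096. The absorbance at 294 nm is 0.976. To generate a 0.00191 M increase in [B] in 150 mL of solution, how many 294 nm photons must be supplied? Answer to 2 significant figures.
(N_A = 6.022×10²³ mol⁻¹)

Product: (0.00191 M)(0.15 L) = 2.865×10⁻⁴ mol.
Photons that must be absorbed: 2.865×10⁻⁴ / 0.096 = 0.002984 mol.
Fraction absorbed: 1 − 10^(−0.976) = 0.8943.
Incident photons needed: 0.002984 / 0.8943 = 0.003337 mol.
Photon count: 0.003337 × 6.022×10²³ = 2.0×10²¹.

2.0×10²¹ photons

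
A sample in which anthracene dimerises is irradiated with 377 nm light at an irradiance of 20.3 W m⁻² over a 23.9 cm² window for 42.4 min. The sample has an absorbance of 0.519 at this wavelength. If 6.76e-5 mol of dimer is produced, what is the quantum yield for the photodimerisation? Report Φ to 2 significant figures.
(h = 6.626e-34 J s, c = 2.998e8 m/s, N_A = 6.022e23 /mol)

Photon energy at 377 nm: hc/λ = (6.626e-34)(2.998e8)/(377e-9) = 5.269e-19 J.
Energy delivered: (20.3 W m⁻²)(23.9e-4 m²)(2544 s) = 123.4 J.
Photons incident: 123.4 / 5.269e-19 = 2.342e20, i.e. 2.342e20/6.022e23 = 3.889e-4 mol.
Fraction absorbed: 1 − 10^(−0.519) = 0.6973.
Photons absorbed: 0.6973 × 3.889e-4 = 2.712e-4 mol.
Φ = 6.76e-5 mol / 2.712e-4 mol photons = 0.25.

Φ = 0.25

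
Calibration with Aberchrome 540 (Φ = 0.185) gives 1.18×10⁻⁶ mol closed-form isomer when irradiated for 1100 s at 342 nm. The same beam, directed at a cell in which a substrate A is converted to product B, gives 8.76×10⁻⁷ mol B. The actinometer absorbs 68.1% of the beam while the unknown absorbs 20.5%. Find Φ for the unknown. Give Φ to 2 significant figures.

Φ = 0.46

Photons absorbed by the actinometer: 1.18×10⁻⁶ / 0.185 = 6.378×10⁻⁶ mol.
Incident flux: 6.378×10⁻⁶ / 0.681 = 9.366×10⁻⁶ einstein.
Absorbed by unknown: 0.205 × 9.366×10⁻⁶ = 1.920×10⁻⁶ mol.
Φ(unknown) = 8.76×10⁻⁷ / 1.920×10⁻⁶ = 0.46.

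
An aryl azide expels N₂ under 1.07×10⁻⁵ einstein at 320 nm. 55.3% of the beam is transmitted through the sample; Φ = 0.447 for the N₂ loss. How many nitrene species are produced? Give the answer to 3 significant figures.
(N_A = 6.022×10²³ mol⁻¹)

Fraction absorbed: 1 − 55.3/100 = 0.4470.
Photons absorbed: 0.4470 × 1.07×10⁻⁵ = 4.783×10⁻⁶ mol.
Product: Φ × n_abs = 0.447 × 4.783×10⁻⁶ = 2.138×10⁻⁶ mol.
As a count: 2.138×10⁻⁶ × 6.022×10²³ = 1.29×10¹⁸.

1.29×10¹⁸ species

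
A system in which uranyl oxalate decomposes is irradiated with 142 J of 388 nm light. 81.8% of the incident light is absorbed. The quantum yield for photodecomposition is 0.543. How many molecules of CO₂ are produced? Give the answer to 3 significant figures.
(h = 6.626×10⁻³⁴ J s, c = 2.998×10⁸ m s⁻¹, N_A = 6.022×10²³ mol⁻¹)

1.23×10²⁰ molecules

Photon energy at 388 nm: hc/λ = (6.626×10⁻³⁴)(2.998×10⁸)/(388×10⁻⁹) = 5.120×10⁻¹⁹ J.
Photons incident: 142 / 5.120×10⁻¹⁹ = 2.773×10²⁰, i.e. 2.773×10²⁰/6.022×10²³ = 4.605×10⁻⁴ mol.
Photons absorbed: 0.818 × 4.605×10⁻⁴ = 3.767×10⁻⁴ mol.
Product: Φ × n_abs = 0.543 × 3.767×10⁻⁴ = 2.045×10⁻⁴ mol.
As a count: 2.045×10⁻⁴ × 6.022×10²³ = 1.23×10²⁰.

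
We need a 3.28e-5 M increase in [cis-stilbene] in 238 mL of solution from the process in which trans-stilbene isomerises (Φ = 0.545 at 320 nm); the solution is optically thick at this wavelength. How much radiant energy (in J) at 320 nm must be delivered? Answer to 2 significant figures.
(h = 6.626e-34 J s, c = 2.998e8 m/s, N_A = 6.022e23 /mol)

5.4 J

Product: (3.28e-5 M)(0.238 L) = 7.806e-6 mol.
Photons that must be absorbed: 7.806e-6 / 0.545 = 1.432e-5 mol.
Photon energy: hc/λ = 6.208e-19 J; per mole, 3.738e5 J mol⁻¹.
Energy required: 1.432e-5 × 3.738e5 = 5.4 J.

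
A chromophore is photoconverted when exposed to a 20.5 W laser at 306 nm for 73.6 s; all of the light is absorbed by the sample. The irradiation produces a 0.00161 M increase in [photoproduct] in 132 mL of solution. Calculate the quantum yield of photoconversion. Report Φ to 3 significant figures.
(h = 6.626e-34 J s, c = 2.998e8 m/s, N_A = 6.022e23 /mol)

Φ = 0.0551

Product: (0.00161 M)(0.132 L) = 2.125e-4 mol.
Photon energy at 306 nm: hc/λ = (6.626e-34)(2.998e8)/(306e-9) = 6.492e-19 J.
Energy delivered: (20.5 W)(73.6 s) = 1509 J.
Photons incident: 1509 / 6.492e-19 = 2.324e21, i.e. 2.324e21/6.022e23 = 0.003859 mol.
Φ = 2.125e-4 mol / 0.003859 mol photons = 0.0551.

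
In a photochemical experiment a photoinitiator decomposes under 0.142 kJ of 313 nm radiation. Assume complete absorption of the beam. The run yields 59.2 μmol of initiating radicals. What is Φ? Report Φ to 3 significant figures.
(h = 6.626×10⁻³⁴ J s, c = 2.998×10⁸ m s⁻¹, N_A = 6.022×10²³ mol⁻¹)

Φ = 0.159

Product: 59.2 μmol = 5.92×10⁻⁵ mol.
Photon energy at 313 nm: hc/λ = (6.626×10⁻³⁴)(2.998×10⁸)/(313×10⁻⁹) = 6.347×10⁻¹⁹ J.
Incident energy: 0.142 kJ = 142 J.
Photons incident: 142 / 6.347×10⁻¹⁹ = 2.237×10²⁰, i.e. 2.237×10²⁰/6.022×10²³ = 3.715×10⁻⁴ mol.
Φ = 5.92×10⁻⁵ mol / 3.715×10⁻⁴ mol photons = 0.159.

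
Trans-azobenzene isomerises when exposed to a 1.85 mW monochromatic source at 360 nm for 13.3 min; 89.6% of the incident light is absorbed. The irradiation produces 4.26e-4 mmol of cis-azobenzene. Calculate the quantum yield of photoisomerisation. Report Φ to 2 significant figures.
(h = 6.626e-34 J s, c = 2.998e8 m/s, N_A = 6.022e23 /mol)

Φ = 0.11

Product: 4.26e-4 mmol = 4.26e-7 mol.
Photon energy at 360 nm: hc/λ = (6.626e-34)(2.998e8)/(360e-9) = 5.518e-19 J.
Energy delivered: (1.85 mW)(798 s) = 1.476 J.
Photons incident: 1.476 / 5.518e-19 = 2.675e18, i.e. 2.675e18/6.022e23 = 4.442e-6 mol.
Photons absorbed: 0.896 × 4.442e-6 = 3.980e-6 mol.
Φ = 4.26e-7 mol / 3.980e-6 mol photons = 0.11.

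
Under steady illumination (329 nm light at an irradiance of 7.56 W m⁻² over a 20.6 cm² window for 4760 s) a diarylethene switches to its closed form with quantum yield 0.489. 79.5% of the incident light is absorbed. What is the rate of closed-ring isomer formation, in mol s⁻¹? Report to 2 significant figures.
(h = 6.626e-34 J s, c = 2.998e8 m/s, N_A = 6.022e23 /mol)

Photon energy at 329 nm: hc/λ = (6.626e-34)(2.998e8)/(329e-9) = 6.038e-19 J.
Energy delivered: (7.56 W m⁻²)(20.6e-4 m²)(4760 s) = 74.13 J.
Photons incident: 74.13 / 6.038e-19 = 1.228e20, i.e. 1.228e20/6.022e23 = 2.039e-4 mol.
Photons absorbed: 0.795 × 2.039e-4 = 1.621e-4 mol.
Product formed: 0.489 × 1.621e-4 = 7.927e-5 mol.
Rate: 7.927e-5 / 4760 s = 1.7e-8 mol s⁻¹.

1.7e-8 mol s⁻¹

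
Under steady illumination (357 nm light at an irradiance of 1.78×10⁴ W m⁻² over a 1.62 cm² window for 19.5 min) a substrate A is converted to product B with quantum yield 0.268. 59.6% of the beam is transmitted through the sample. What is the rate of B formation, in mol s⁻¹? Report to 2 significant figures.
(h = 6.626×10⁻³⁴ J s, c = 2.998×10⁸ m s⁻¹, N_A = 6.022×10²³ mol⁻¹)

9.3×10⁻⁷ mol s⁻¹

Photon energy at 357 nm: hc/λ = (6.626×10⁻³⁴)(2.998×10⁸)/(357×10⁻⁹) = 5.564×10⁻¹⁹ J.
Energy delivered: (1.78×10⁴ W m⁻²)(1.62×10⁻⁴ m²)(1170 s) = 3374 J.
Photons incident: 3374 / 5.564×10⁻¹⁹ = 6.064×10²¹, i.e. 6.064×10²¹/6.022×10²³ = 0.01007 mol.
Fraction absorbed: 1 − 59.6/100 = 0.4040.
Photons absorbed: 0.4040 × 0.01007 = 0.004068 mol.
Product formed: 0.268 × 0.004068 = 0.001090 mol.
Rate: 0.001090 / 1170 s = 9.3×10⁻⁷ mol s⁻¹.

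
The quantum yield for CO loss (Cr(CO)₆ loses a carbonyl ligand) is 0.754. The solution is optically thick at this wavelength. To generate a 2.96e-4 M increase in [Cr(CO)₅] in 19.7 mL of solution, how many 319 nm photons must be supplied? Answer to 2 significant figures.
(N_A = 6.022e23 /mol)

4.7e18 photons

Product: (2.96e-4 M)(0.0197 L) = 5.831e-6 mol.
Photons that must be absorbed: 5.831e-6 / 0.754 = 7.733e-6 mol.
Photon count: 7.733e-6 × 6.022e23 = 4.7e18.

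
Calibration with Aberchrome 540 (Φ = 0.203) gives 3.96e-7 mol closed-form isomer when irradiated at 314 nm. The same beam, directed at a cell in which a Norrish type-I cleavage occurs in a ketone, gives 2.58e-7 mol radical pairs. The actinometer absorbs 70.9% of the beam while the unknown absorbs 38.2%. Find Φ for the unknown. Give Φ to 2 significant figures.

Φ = 0.25

Photons absorbed by the actinometer: 3.96e-7 / 0.203 = 1.951e-6 mol.
Incident flux: 1.951e-6 / 0.709 = 2.752e-6 einstein.
Absorbed by unknown: 0.382 × 2.752e-6 = 1.051e-6 mol.
Φ(unknown) = 2.58e-7 / 1.051e-6 = 0.25.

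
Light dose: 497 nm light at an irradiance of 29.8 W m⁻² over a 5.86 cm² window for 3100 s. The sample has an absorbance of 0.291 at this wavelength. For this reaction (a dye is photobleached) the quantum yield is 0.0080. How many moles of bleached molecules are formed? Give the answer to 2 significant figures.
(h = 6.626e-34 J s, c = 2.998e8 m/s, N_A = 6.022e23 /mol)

8.8e-7 mol

Photon energy at 497 nm: hc/λ = (6.626e-34)(2.998e8)/(497e-9) = 3.997e-19 J.
Energy delivered: (29.8 W m⁻²)(5.86e-4 m²)(3100 s) = 54.13 J.
Photons incident: 54.13 / 3.997e-19 = 1.354e20, i.e. 1.354e20/6.022e23 = 2.248e-4 mol.
Fraction absorbed: 1 − 10^(−0.291) = 0.4883.
Photons absorbed: 0.4883 × 2.248e-4 = 1.098e-4 mol.
Product: Φ × n_abs = 0.0080 × 1.098e-4 = 8.784e-7 mol.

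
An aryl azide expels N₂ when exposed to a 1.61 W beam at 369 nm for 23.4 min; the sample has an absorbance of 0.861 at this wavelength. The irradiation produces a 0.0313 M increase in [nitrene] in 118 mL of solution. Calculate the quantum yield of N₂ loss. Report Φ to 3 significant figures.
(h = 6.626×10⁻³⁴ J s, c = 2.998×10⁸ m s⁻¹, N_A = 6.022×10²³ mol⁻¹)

Product: (0.0313 M)(0.118 L) = 0.003693 mol.
Photon energy at 369 nm: hc/λ = (6.626×10⁻³⁴)(2.998×10⁸)/(369×10⁻⁹) = 5.383×10⁻¹⁹ J.
Energy delivered: (1.61 W)(1404 s) = 2260 J.
Photons incident: 2260 / 5.383×10⁻¹⁹ = 4.198×10²¹, i.e. 4.198×10²¹/6.022×10²³ = 0.006971 mol.
Fraction absorbed: 1 − 10^(−0.861) = 0.8623.
Photons absorbed: 0.8623 × 0.006971 = 0.006011 mol.
Φ = 0.003693 mol / 0.006011 mol photons = 0.614.

Φ = 0.614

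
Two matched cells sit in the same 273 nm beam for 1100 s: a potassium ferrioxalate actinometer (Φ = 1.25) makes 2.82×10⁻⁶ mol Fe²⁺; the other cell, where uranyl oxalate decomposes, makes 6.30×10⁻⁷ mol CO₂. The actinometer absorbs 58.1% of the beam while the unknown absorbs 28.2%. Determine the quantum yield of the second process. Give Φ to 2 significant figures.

Φ = 0.58

Photons absorbed by the actinometer: 2.82×10⁻⁶ / 1.25 = 2.256×10⁻⁶ mol.
Incident flux: 2.256×10⁻⁶ / 0.581 = 3.883×10⁻⁶ einstein.
Absorbed by unknown: 0.282 × 3.883×10⁻⁶ = 1.095×10⁻⁶ mol.
Φ(unknown) = 6.30×10⁻⁷ / 1.095×10⁻⁶ = 0.58.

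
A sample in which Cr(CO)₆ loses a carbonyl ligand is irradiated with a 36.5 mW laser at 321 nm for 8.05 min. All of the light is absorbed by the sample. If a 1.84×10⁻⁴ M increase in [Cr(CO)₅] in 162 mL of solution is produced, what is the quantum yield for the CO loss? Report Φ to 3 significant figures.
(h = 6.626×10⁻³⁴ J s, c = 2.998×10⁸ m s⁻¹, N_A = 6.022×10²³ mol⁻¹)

Φ = 0.630

Product: (1.84×10⁻⁴ M)(0.162 L) = 2.981×10⁻⁵ mol.
Photon energy at 321 nm: hc/λ = (6.626×10⁻³⁴)(2.998×10⁸)/(321×10⁻⁹) = 6.188×10⁻¹⁹ J.
Energy delivered: (36.5 mW)(483 s) = 17.63 J.
Photons incident: 17.63 / 6.188×10⁻¹⁹ = 2.849×10¹⁹, i.e. 2.849×10¹⁹/6.022×10²³ = 4.731×10⁻⁵ mol.
Φ = 2.981×10⁻⁵ mol / 4.731×10⁻⁵ mol photons = 0.630.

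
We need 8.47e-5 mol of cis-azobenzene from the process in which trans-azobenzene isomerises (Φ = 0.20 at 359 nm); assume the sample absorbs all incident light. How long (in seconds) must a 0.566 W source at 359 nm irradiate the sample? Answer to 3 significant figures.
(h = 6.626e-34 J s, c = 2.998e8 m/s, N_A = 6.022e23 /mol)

t ≈ 249 s

Photons that must be absorbed: 8.47e-5 / 0.20 = 4.235e-4 mol.
Photon energy: hc/λ = 5.533e-19 J; per mole, 3.332e5 J mol⁻¹.
Energy required: 4.235e-4 × 3.332e5 = 141.1 J.
Time: 141.1 J / 0.566 W = 249 s.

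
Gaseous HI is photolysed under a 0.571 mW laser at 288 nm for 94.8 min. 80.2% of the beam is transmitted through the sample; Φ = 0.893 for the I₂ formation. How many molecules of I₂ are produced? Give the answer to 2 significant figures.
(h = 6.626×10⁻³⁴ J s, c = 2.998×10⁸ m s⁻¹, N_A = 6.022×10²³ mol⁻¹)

Photon energy at 288 nm: hc/λ = (6.626×10⁻³⁴)(2.998×10⁸)/(288×10⁻⁹) = 6.897×10⁻¹⁹ J.
Energy delivered: (0.571 mW)(5688 s) = 3.248 J.
Photons incident: 3.248 / 6.897×10⁻¹⁹ = 4.709×10¹⁸, i.e. 4.709×10¹⁸/6.022×10²³ = 7.820×10⁻⁶ mol.
Fraction absorbed: 1 − 80.2/100 = 0.1980.
Photons absorbed: 0.1980 × 7.820×10⁻⁶ = 1.548×10⁻⁶ mol.
Product: Φ × n_abs = 0.893 × 1.548×10⁻⁶ = 1.382×10⁻⁶ mol.
As a count: 1.382×10⁻⁶ × 6.022×10²³ = 8.3×10¹⁷.

8.3×10¹⁷ molecules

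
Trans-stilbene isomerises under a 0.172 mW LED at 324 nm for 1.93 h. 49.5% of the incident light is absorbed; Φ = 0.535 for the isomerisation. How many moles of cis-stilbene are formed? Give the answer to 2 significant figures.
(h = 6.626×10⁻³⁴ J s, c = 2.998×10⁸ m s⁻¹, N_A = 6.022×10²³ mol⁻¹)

8.6×10⁻⁷ mol

Photon energy at 324 nm: hc/λ = (6.626×10⁻³⁴)(2.998×10⁸)/(324×10⁻⁹) = 6.131×10⁻¹⁹ J.
Energy delivered: (0.172 mW)(6948 s) = 1.195 J.
Photons incident: 1.195 / 6.131×10⁻¹⁹ = 1.949×10¹⁸, i.e. 1.949×10¹⁸/6.022×10²³ = 3.236×10⁻⁶ mol.
Photons absorbed: 0.495 × 3.236×10⁻⁶ = 1.602×10⁻⁶ mol.
Product: Φ × n_abs = 0.535 × 1.602×10⁻⁶ = 8.571×10⁻⁷ mol.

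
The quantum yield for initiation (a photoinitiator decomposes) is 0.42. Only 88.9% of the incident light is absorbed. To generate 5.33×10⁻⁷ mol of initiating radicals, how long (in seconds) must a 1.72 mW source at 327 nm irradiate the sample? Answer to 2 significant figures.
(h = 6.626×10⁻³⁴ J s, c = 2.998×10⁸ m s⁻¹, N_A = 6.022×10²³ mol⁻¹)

Photons that must be absorbed: 5.33×10⁻⁷ / 0.42 = 1.269×10⁻⁶ mol.
Incident photons needed: 1.269×10⁻⁶ / 0.889 = 1.427×10⁻⁶ mol.
Photon energy: hc/λ = 6.075×10⁻¹⁹ J; per mole, 3.658×10⁵ J mol⁻¹.
Energy required: 1.427×10⁻⁶ × 3.658×10⁵ = 0.5220 J.
Time: 0.5220 J / 0.00172 W = 300 s.

t ≈ 300 s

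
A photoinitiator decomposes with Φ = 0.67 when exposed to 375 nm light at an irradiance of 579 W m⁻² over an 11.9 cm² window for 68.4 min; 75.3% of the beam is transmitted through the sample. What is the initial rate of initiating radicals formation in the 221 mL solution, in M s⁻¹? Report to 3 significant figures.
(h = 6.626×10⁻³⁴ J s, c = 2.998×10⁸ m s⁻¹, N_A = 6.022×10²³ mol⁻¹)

1.62×10⁻⁶ M s⁻¹

Photon energy at 375 nm: hc/λ = (6.626×10⁻³⁴)(2.998×10⁸)/(375×10⁻⁹) = 5.297×10⁻¹⁹ J.
Energy delivered: (579 W m⁻²)(11.9×10⁻⁴ m²)(4104 s) = 2828 J.
Photons incident: 2828 / 5.297×10⁻¹⁹ = 5.339×10²¹, i.e. 5.339×10²¹/6.022×10²³ = 0.008866 mol.
Fraction absorbed: 1 − 75.3/100 = 0.2470.
Photons absorbed: 0.2470 × 0.008866 = 0.002190 mol.
Product formed: 0.67 × 0.002190 = 0.001467 mol.
Rate: 0.001467 mol / (4104 s × 0.221 L) = 1.62×10⁻⁶ M s⁻¹.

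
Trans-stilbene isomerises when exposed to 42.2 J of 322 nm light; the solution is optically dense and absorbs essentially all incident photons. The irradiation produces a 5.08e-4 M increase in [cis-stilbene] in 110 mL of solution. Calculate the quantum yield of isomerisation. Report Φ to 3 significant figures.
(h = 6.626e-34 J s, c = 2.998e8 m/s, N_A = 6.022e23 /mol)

Product: (5.08e-4 M)(0.11 L) = 5.588e-5 mol.
Photon energy at 322 nm: hc/λ = (6.626e-34)(2.998e8)/(322e-9) = 6.169e-19 J.
Photons incident: 42.2 / 6.169e-19 = 6.841e19, i.e. 6.841e19/6.022e23 = 1.136e-4 mol.
Φ = 5.588e-5 mol / 1.136e-4 mol photons = 0.492.

Φ = 0.492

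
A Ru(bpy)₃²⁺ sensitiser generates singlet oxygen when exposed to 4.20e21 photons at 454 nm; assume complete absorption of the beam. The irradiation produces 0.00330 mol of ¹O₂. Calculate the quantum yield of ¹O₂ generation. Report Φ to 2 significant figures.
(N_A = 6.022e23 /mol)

Moles of photons: 4.20e21 / 6.022e23 = 0.006974 mol.
Φ = 0.00330 mol / 0.006974 mol photons = 0.47.

Φ = 0.47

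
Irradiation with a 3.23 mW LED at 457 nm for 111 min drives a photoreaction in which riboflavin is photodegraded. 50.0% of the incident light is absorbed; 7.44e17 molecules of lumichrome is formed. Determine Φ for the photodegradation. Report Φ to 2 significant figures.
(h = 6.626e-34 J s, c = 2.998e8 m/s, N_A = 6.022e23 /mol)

Product: 7.44e17 / 6.022e23 = 1.235e-6 mol.
Photon energy at 457 nm: hc/λ = (6.626e-34)(2.998e8)/(457e-9) = 4.347e-19 J.
Energy delivered: (3.23 mW)(6660 s) = 21.51 J.
Photons incident: 21.51 / 4.347e-19 = 4.948e19, i.e. 4.948e19/6.022e23 = 8.217e-5 mol.
Photons absorbed: 0.500 × 8.217e-5 = 4.109e-5 mol.
Φ = 1.235e-6 mol / 4.109e-5 mol photons = 0.030.

Φ = 0.030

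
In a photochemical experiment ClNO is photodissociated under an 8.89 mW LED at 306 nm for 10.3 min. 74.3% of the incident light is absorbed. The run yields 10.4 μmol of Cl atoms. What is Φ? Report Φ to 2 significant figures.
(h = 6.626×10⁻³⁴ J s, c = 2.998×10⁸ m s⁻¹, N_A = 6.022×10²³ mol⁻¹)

Φ = 1.0

Product: 10.4 μmol = 1.04×10⁻⁵ mol.
Photon energy at 306 nm: hc/λ = (6.626×10⁻³⁴)(2.998×10⁸)/(306×10⁻⁹) = 6.492×10⁻¹⁹ J.
Energy delivered: (8.89 mW)(618 s) = 5.494 J.
Photons incident: 5.494 / 6.492×10⁻¹⁹ = 8.463×10¹⁸, i.e. 8.463×10¹⁸/6.022×10²³ = 1.405×10⁻⁵ mol.
Photons absorbed: 0.743 × 1.405×10⁻⁵ = 1.044×10⁻⁵ mol.
Φ = 1.04×10⁻⁵ mol / 1.044×10⁻⁵ mol photons = 1.0.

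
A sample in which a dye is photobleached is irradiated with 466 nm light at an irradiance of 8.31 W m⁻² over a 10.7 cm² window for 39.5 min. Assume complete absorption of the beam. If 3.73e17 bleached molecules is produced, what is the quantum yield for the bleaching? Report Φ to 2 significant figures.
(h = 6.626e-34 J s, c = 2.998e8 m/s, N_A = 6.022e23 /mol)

Φ = 0.0075

Product: 3.73e17 / 6.022e23 = 6.194e-7 mol.
Photon energy at 466 nm: hc/λ = (6.626e-34)(2.998e8)/(466e-9) = 4.263e-19 J.
Energy delivered: (8.31 W m⁻²)(10.7e-4 m²)(2370 s) = 21.07 J.
Photons incident: 21.07 / 4.263e-19 = 4.943e19, i.e. 4.943e19/6.022e23 = 8.208e-5 mol.
Φ = 6.194e-7 mol / 8.208e-5 mol photons = 0.0075.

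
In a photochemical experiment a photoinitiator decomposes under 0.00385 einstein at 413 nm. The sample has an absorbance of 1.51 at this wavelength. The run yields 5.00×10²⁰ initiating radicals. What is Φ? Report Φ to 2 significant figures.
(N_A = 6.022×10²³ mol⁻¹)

Φ = 0.22

Product: 5.00×10²⁰ / 6.022×10²³ = 8.303×10⁻⁴ mol.
Fraction absorbed: 1 − 10^(−1.51) = 0.9691.
Photons absorbed: 0.9691 × 0.00385 = 0.003731 mol.
Φ = 8.303×10⁻⁴ mol / 0.003731 mol photons = 0.22.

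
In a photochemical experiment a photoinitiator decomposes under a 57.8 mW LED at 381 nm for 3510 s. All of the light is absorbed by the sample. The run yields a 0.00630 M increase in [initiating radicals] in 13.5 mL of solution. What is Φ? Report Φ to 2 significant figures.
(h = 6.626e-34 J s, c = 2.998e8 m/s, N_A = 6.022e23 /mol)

Product: (0.00630 M)(0.0135 L) = 8.505e-5 mol.
Photon energy at 381 nm: hc/λ = (6.626e-34)(2.998e8)/(381e-9) = 5.214e-19 J.
Energy delivered: (57.8 mW)(3510 s) = 202.9 J.
Photons incident: 202.9 / 5.214e-19 = 3.891e20, i.e. 3.891e20/6.022e23 = 6.461e-4 mol.
Φ = 8.505e-5 mol / 6.461e-4 mol photons = 0.13.

Φ = 0.13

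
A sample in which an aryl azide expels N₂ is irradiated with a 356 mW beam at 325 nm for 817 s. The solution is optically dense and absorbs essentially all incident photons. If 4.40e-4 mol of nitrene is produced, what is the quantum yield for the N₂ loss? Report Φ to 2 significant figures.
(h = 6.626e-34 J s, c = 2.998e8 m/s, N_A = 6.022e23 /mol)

Photon energy at 325 nm: hc/λ = (6.626e-34)(2.998e8)/(325e-9) = 6.112e-19 J.
Energy delivered: (356 mW)(817 s) = 290.9 J.
Photons incident: 290.9 / 6.112e-19 = 4.759e20, i.e. 4.759e20/6.022e23 = 7.903e-4 mol.
Φ = 4.40e-4 mol / 7.903e-4 mol photons = 0.56.

Φ = 0.56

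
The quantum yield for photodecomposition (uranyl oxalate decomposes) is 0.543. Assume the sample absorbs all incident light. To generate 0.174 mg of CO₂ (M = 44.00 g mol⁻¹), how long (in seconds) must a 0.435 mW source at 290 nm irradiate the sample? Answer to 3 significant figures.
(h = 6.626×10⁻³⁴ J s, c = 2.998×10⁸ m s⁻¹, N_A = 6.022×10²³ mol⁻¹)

t ≈ 6910 s

Product: 0.174 mg / 44.00 g mol⁻¹ = 3.955×10⁻⁶ mol.
Photons that must be absorbed: 3.955×10⁻⁶ / 0.543 = 7.284×10⁻⁶ mol.
Photon energy: hc/λ = 6.850×10⁻¹⁹ J; per mole, 4.125×10⁵ J mol⁻¹.
Energy required: 7.284×10⁻⁶ × 4.125×10⁵ = 3.005 J.
Time: 3.005 J / 0.000435 W = 6910 s.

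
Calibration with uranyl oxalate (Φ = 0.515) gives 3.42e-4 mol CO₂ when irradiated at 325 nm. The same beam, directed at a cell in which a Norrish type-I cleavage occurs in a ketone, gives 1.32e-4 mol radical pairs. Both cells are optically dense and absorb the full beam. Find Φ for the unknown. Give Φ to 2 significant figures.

Φ = 0.20

Photons absorbed by the actinometer: 3.42e-4 / 0.515 = 6.641e-4 mol.
Φ(unknown) = 1.32e-4 / 6.641e-4 = 0.20.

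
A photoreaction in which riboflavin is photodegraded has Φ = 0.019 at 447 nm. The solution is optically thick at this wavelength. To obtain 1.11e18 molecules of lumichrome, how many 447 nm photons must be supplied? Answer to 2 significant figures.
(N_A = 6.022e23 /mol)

Product: 1.11e18 / 6.022e23 = 1.843e-6 mol.
Photons that must be absorbed: 1.843e-6 / 0.019 = 9.700e-5 mol.
Photon count: 9.700e-5 × 6.022e23 = 5.8e19.

5.8e19 photons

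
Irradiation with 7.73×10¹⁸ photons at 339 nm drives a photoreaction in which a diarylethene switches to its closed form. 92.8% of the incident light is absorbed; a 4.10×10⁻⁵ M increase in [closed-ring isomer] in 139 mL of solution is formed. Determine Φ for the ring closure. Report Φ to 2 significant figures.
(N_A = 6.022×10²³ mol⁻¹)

Φ = 0.48

Product: (4.10×10⁻⁵ M)(0.139 L) = 5.699×10⁻⁶ mol.
Moles of photons: 7.73×10¹⁸ / 6.022×10²³ = 1.284×10⁻⁵ mol.
Photons absorbed: 0.928 × 1.284×10⁻⁵ = 1.192×10⁻⁵ mol.
Φ = 5.699×10⁻⁶ mol / 1.192×10⁻⁵ mol photons = 0.48.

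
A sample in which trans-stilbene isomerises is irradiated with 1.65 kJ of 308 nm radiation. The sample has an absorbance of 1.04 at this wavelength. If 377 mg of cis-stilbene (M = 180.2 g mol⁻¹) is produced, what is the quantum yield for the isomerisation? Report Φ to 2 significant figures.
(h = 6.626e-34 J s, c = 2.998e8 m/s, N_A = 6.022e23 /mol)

Product: 377 mg / 180.2 g mol⁻¹ = 0.002092 mol.
Photon energy at 308 nm: hc/λ = (6.626e-34)(2.998e8)/(308e-9) = 6.450e-19 J.
Incident energy: 1.65 kJ = 1650 J.
Photons incident: 1650 / 6.450e-19 = 2.558e21, i.e. 2.558e21/6.022e23 = 0.004248 mol.
Fraction absorbed: 1 − 10^(−1.04) = 0.9088.
Photons absorbed: 0.9088 × 0.004248 = 0.003861 mol.
Φ = 0.002092 mol / 0.003861 mol photons = 0.54.

Φ = 0.54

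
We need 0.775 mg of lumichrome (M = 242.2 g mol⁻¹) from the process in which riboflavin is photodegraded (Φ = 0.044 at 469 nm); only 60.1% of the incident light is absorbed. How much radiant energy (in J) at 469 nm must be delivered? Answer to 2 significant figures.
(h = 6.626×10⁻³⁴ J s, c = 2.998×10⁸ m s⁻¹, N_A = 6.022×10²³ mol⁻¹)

Product: 0.775 mg / 242.2 g mol⁻¹ = 3.200×10⁻⁶ mol.
Photons that must be absorbed: 3.200×10⁻⁶ / 0.044 = 7.273×10⁻⁵ mol.
Incident photons needed: 7.273×10⁻⁵ / 0.601 = 1.210×10⁻⁴ mol.
Photon energy: hc/λ = 4.236×10⁻¹⁹ J; per mole, 2.551×10⁵ J mol⁻¹.
Energy required: 1.210×10⁻⁴ × 2.551×10⁵ = 31 J.

31 J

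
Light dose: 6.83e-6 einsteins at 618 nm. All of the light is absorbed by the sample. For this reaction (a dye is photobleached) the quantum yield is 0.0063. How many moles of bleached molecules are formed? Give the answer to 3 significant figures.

Product: Φ × n_abs = 0.0063 × 6.83e-6 = 4.303e-8 mol.

4.30e-8 mol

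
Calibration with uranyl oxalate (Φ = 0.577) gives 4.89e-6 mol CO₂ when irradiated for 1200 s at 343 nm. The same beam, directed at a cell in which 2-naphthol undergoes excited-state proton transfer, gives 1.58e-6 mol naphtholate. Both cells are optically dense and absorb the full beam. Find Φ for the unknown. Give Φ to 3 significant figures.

Photons absorbed by the actinometer: 4.89e-6 / 0.577 = 8.475e-6 mol.
Φ(unknown) = 1.58e-6 / 8.475e-6 = 0.186.

Φ = 0.186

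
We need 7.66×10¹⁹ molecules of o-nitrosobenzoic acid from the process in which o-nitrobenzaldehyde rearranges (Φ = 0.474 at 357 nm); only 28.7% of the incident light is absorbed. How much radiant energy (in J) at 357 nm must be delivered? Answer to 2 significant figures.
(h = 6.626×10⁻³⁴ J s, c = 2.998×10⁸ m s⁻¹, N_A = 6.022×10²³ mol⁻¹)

Product: 7.66×10¹⁹ / 6.022×10²³ = 1.272×10⁻⁴ mol.
Photons that must be absorbed: 1.272×10⁻⁴ / 0.474 = 2.684×10⁻⁴ mol.
Incident photons needed: 2.684×10⁻⁴ / 0.287 = 9.352×10⁻⁴ mol.
Photon energy: hc/λ = 5.564×10⁻¹⁹ J; per mole, 3.351×10⁵ J mol⁻¹.
Energy required: 9.352×10⁻⁴ × 3.351×10⁵ = 310 J.

310 J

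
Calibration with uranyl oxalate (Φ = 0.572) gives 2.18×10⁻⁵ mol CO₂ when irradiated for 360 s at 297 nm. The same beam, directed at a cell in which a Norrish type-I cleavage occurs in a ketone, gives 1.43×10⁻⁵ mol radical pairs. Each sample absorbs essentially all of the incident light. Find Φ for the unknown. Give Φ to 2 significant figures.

Photons absorbed by the actinometer: 2.18×10⁻⁵ / 0.572 = 3.811×10⁻⁵ mol.
Φ(unknown) = 1.43×10⁻⁵ / 3.811×10⁻⁵ = 0.38.

Φ = 0.38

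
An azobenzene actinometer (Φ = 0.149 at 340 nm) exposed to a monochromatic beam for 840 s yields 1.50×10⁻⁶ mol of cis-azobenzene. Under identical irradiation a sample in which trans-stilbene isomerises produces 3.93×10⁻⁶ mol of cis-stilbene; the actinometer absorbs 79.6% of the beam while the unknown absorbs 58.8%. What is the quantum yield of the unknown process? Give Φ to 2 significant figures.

Photons absorbed by the actinometer: 1.50×10⁻⁶ / 0.149 = 1.007×10⁻⁵ mol.
Incident flux: 1.007×10⁻⁵ / 0.796 = 1.265×10⁻⁵ einstein.
Absorbed by unknown: 0.588 × 1.265×10⁻⁵ = 7.438×10⁻⁶ mol.
Φ(unknown) = 3.93×10⁻⁶ / 7.438×10⁻⁶ = 0.53.

Φ = 0.53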